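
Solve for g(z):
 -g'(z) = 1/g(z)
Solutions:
 g(z) = -sqrt(C1 - 2*z)
 g(z) = sqrt(C1 - 2*z)


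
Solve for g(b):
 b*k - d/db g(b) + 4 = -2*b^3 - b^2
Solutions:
 g(b) = C1 + b^4/2 + b^3/3 + b^2*k/2 + 4*b


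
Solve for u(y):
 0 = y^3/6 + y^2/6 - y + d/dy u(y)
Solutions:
 u(y) = C1 - y^4/24 - y^3/18 + y^2/2


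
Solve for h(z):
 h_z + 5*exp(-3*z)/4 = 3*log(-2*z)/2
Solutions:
 h(z) = C1 + 3*z*log(-z)/2 + 3*z*(-1 + log(2))/2 + 5*exp(-3*z)/12


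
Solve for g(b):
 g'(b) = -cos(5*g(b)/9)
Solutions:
 b - 9*log(sin(5*g(b)/9) - 1)/10 + 9*log(sin(5*g(b)/9) + 1)/10 = C1


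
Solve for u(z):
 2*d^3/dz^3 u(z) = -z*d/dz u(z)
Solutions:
 u(z) = C1 + Integral(C2*airyai(-2^(2/3)*z/2) + C3*airybi(-2^(2/3)*z/2), z)


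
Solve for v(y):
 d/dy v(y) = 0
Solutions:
 v(y) = C1


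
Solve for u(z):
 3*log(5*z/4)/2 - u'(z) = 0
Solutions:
 u(z) = C1 + 3*z*log(z)/2 - 3*z*log(2) - 3*z/2 + 3*z*log(5)/2


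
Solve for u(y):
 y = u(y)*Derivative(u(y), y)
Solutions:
 u(y) = -sqrt(C1 + y^2)
 u(y) = sqrt(C1 + y^2)


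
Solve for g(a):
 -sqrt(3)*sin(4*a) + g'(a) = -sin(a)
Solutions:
 g(a) = C1 + cos(a) - sqrt(3)*cos(4*a)/4


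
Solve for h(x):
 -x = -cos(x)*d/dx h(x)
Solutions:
 h(x) = C1 + Integral(x/cos(x), x)


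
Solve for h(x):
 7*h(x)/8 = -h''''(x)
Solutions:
 h(x) = (C1*sin(2^(3/4)*7^(1/4)*x/4) + C2*cos(2^(3/4)*7^(1/4)*x/4))*exp(-2^(3/4)*7^(1/4)*x/4) + (C3*sin(2^(3/4)*7^(1/4)*x/4) + C4*cos(2^(3/4)*7^(1/4)*x/4))*exp(2^(3/4)*7^(1/4)*x/4)


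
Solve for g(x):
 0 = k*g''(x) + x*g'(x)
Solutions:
 g(x) = C1 + C2*sqrt(k)*erf(sqrt(2)*x*sqrt(1/k)/2)


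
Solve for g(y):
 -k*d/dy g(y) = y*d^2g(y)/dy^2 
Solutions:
 g(y) = C1 + y^(1 - re(k))*(C2*sin(log(y)*Abs(im(k))) + C3*cos(log(y)*im(k)))


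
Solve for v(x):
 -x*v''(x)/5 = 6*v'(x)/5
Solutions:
 v(x) = C1 + C2/x^5


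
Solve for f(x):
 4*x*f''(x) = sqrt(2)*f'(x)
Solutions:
 f(x) = C1 + C2*x^(sqrt(2)/4 + 1)


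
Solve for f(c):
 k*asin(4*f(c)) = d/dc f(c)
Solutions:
 Integral(1/asin(4*_y), (_y, f(c))) = C1 + c*k


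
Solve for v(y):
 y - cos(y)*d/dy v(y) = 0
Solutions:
 v(y) = C1 + Integral(y/cos(y), y)


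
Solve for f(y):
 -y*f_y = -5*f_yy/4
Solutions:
 f(y) = C1 + C2*erfi(sqrt(10)*y/5)


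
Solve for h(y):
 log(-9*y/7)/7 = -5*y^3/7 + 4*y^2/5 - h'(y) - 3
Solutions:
 h(y) = C1 - 5*y^4/28 + 4*y^3/15 - y*log(-y)/7 + y*(-20 - 2*log(3) + log(7))/7


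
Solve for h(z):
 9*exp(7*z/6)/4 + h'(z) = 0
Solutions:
 h(z) = C1 - 27*exp(7*z/6)/14


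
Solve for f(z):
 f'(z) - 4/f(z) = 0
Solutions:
 f(z) = -sqrt(C1 + 8*z)
 f(z) = sqrt(C1 + 8*z)


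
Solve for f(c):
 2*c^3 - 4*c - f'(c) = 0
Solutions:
 f(c) = C1 + c^4/2 - 2*c^2


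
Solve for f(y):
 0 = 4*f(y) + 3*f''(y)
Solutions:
 f(y) = C1*sin(2*sqrt(3)*y/3) + C2*cos(2*sqrt(3)*y/3)


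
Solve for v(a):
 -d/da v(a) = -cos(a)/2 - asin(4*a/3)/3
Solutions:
 v(a) = C1 + a*asin(4*a/3)/3 + sqrt(9 - 16*a^2)/12 + sin(a)/2


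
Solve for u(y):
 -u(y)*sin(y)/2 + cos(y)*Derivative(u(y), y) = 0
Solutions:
 u(y) = C1/sqrt(cos(y))


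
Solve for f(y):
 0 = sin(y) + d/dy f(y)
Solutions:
 f(y) = C1 + cos(y)


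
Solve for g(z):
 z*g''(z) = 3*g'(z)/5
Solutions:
 g(z) = C1 + C2*z^(8/5)


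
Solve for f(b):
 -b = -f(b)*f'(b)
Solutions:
 f(b) = -sqrt(C1 + b^2)
 f(b) = sqrt(C1 + b^2)


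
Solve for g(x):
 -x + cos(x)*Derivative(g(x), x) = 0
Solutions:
 g(x) = C1 + Integral(x/cos(x), x)


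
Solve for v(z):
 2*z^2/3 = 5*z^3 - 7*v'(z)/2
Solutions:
 v(z) = C1 + 5*z^4/14 - 4*z^3/63


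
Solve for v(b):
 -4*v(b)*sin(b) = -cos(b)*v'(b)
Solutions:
 v(b) = C1/cos(b)^4


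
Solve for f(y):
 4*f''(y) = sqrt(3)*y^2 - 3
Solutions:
 f(y) = C1 + C2*y + sqrt(3)*y^4/48 - 3*y^2/8


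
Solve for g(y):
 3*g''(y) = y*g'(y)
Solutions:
 g(y) = C1 + C2*erfi(sqrt(6)*y/6)


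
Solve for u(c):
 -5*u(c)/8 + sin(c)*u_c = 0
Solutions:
 u(c) = C1*(cos(c) - 1)^(5/16)/(cos(c) + 1)^(5/16)


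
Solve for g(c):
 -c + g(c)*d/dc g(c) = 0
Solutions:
 g(c) = -sqrt(C1 + c^2)
 g(c) = sqrt(C1 + c^2)


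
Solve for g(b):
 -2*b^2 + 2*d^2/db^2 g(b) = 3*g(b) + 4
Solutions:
 g(b) = C1*exp(-sqrt(6)*b/2) + C2*exp(sqrt(6)*b/2) - 2*b^2/3 - 20/9


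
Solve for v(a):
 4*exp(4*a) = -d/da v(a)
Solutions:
 v(a) = C1 - exp(4*a)


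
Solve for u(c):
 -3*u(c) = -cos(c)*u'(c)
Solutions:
 u(c) = C1*(sin(c) + 1)^(3/2)/(sin(c) - 1)^(3/2)


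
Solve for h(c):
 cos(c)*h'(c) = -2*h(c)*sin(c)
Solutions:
 h(c) = C1*cos(c)^2


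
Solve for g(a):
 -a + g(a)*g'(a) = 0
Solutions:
 g(a) = -sqrt(C1 + a^2)
 g(a) = sqrt(C1 + a^2)


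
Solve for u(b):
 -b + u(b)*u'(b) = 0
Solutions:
 u(b) = -sqrt(C1 + b^2)
 u(b) = sqrt(C1 + b^2)


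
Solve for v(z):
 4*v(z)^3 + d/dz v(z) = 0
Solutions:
 v(z) = -sqrt(2)*sqrt(-1/(C1 - 4*z))/2
 v(z) = sqrt(2)*sqrt(-1/(C1 - 4*z))/2


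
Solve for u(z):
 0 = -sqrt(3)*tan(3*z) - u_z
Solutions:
 u(z) = C1 + sqrt(3)*log(cos(3*z))/3


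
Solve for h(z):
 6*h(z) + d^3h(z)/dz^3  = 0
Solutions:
 h(z) = C3*exp(-6^(1/3)*z) + (C1*sin(2^(1/3)*3^(5/6)*z/2) + C2*cos(2^(1/3)*3^(5/6)*z/2))*exp(6^(1/3)*z/2)


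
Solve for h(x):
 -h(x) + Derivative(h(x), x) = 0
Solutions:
 h(x) = C1*exp(x)


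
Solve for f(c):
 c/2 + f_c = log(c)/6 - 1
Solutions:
 f(c) = C1 - c^2/4 + c*log(c)/6 - 7*c/6


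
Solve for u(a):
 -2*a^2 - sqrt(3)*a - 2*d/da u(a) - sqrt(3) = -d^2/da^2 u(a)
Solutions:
 u(a) = C1 + C2*exp(2*a) - a^3/3 - a^2/2 - sqrt(3)*a^2/4 - 3*sqrt(3)*a/4 - a/2


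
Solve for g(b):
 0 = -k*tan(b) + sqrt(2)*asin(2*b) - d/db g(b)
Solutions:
 g(b) = C1 + k*log(cos(b)) + sqrt(2)*(b*asin(2*b) + sqrt(1 - 4*b^2)/2)


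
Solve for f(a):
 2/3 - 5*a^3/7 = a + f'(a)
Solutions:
 f(a) = C1 - 5*a^4/28 - a^2/2 + 2*a/3


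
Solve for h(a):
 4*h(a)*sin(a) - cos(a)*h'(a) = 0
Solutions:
 h(a) = C1/cos(a)^4


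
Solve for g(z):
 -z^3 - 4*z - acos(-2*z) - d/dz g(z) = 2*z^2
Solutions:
 g(z) = C1 - z^4/4 - 2*z^3/3 - 2*z^2 - z*acos(-2*z) - sqrt(1 - 4*z^2)/2


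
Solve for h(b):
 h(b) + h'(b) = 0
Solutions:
 h(b) = C1*exp(-b)


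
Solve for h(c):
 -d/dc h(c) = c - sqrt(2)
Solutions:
 h(c) = C1 - c^2/2 + sqrt(2)*c


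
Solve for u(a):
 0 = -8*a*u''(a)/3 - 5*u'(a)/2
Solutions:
 u(a) = C1 + C2*a^(1/16)


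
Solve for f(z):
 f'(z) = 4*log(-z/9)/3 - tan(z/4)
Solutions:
 f(z) = C1 + 4*z*log(-z)/3 - 8*z*log(3)/3 - 4*z/3 + 4*log(cos(z/4))


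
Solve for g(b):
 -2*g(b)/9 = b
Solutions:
 g(b) = -9*b/2


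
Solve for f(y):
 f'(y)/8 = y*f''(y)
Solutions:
 f(y) = C1 + C2*y^(9/8)


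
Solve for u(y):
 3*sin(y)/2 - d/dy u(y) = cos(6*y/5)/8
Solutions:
 u(y) = C1 - 5*sin(6*y/5)/48 - 3*cos(y)/2


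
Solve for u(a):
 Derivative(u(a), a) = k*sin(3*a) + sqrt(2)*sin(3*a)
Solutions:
 u(a) = C1 - k*cos(3*a)/3 - sqrt(2)*cos(3*a)/3


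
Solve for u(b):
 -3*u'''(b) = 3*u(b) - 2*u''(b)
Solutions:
 u(b) = C1*exp(b*(8*2^(1/3)/(27*sqrt(697) + 713)^(1/3) + 8 + 2^(2/3)*(27*sqrt(697) + 713)^(1/3))/36)*sin(2^(1/3)*sqrt(3)*b*(-2^(1/3)*(27*sqrt(697) + 713)^(1/3) + 8/(27*sqrt(697) + 713)^(1/3))/36) + C2*exp(b*(8*2^(1/3)/(27*sqrt(697) + 713)^(1/3) + 8 + 2^(2/3)*(27*sqrt(697) + 713)^(1/3))/36)*cos(2^(1/3)*sqrt(3)*b*(-2^(1/3)*(27*sqrt(697) + 713)^(1/3) + 8/(27*sqrt(697) + 713)^(1/3))/36) + C3*exp(b*(-2^(2/3)*(27*sqrt(697) + 713)^(1/3) - 8*2^(1/3)/(27*sqrt(697) + 713)^(1/3) + 4)/18)


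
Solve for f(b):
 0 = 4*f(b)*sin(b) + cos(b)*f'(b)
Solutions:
 f(b) = C1*cos(b)^4


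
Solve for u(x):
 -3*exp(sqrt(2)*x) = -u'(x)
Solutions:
 u(x) = C1 + 3*sqrt(2)*exp(sqrt(2)*x)/2


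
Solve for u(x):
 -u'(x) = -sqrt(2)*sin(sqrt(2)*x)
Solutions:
 u(x) = C1 - cos(sqrt(2)*x)


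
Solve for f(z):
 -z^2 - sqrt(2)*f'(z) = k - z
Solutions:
 f(z) = C1 - sqrt(2)*k*z/2 - sqrt(2)*z^3/6 + sqrt(2)*z^2/4


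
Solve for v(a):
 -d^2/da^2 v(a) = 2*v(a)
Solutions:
 v(a) = C1*sin(sqrt(2)*a) + C2*cos(sqrt(2)*a)


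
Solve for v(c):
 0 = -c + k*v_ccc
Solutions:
 v(c) = C1 + C2*c + C3*c^2 + c^4/(24*k)


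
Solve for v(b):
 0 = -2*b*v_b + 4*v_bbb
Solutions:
 v(b) = C1 + Integral(C2*airyai(2^(2/3)*b/2) + C3*airybi(2^(2/3)*b/2), b)


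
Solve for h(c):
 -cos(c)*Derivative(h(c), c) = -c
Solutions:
 h(c) = C1 + Integral(c/cos(c), c)


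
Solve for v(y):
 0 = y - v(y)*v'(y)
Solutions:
 v(y) = -sqrt(C1 + y^2)
 v(y) = sqrt(C1 + y^2)


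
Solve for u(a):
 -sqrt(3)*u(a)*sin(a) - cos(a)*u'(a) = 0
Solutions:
 u(a) = C1*cos(a)^(sqrt(3))


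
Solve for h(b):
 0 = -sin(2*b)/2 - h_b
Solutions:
 h(b) = C1 + cos(2*b)/4


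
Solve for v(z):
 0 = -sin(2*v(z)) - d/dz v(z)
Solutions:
 v(z) = pi - acos((-C1 - exp(4*z))/(C1 - exp(4*z)))/2
 v(z) = acos((-C1 - exp(4*z))/(C1 - exp(4*z)))/2


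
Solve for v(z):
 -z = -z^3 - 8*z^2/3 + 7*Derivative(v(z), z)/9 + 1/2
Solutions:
 v(z) = C1 + 9*z^4/28 + 8*z^3/7 - 9*z^2/14 - 9*z/14


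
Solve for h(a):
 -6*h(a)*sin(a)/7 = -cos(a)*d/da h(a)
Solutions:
 h(a) = C1/cos(a)^(6/7)


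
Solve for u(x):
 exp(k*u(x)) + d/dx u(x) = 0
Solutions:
 u(x) = Piecewise((log(1/(C1*k + k*x))/k, Ne(k, 0)), (nan, True))
 u(x) = Piecewise((C1 - x, Eq(k, 0)), (nan, True))


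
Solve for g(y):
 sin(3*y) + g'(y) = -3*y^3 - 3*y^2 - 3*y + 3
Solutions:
 g(y) = C1 - 3*y^4/4 - y^3 - 3*y^2/2 + 3*y + cos(3*y)/3


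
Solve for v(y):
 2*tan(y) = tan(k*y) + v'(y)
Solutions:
 v(y) = C1 - Piecewise((-log(cos(k*y))/k, Ne(k, 0)), (0, True)) - 2*log(cos(y))


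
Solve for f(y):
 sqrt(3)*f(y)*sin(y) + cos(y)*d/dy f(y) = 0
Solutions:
 f(y) = C1*cos(y)^(sqrt(3))


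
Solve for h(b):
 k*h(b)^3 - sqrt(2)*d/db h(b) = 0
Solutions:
 h(b) = -sqrt(-1/(C1 + sqrt(2)*b*k))
 h(b) = sqrt(-1/(C1 + sqrt(2)*b*k))


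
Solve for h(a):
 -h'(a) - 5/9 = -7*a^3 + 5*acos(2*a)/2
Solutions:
 h(a) = C1 + 7*a^4/4 - 5*a*acos(2*a)/2 - 5*a/9 + 5*sqrt(1 - 4*a^2)/4


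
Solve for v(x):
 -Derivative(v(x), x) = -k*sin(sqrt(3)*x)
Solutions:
 v(x) = C1 - sqrt(3)*k*cos(sqrt(3)*x)/3


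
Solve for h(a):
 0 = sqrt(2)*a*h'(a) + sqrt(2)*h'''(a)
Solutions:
 h(a) = C1 + Integral(C2*airyai(-a) + C3*airybi(-a), a)


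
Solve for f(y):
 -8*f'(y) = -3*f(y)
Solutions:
 f(y) = C1*exp(3*y/8)


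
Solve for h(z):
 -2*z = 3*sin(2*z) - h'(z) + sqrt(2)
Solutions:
 h(z) = C1 + z^2 + sqrt(2)*z - 3*cos(2*z)/2


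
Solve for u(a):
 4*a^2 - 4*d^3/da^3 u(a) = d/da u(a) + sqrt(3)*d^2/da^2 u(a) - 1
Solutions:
 u(a) = C1 + 4*a^3/3 - 4*sqrt(3)*a^2 - 7*a + (C2*sin(sqrt(13)*a/8) + C3*cos(sqrt(13)*a/8))*exp(-sqrt(3)*a/8)


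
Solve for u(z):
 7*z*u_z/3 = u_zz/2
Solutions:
 u(z) = C1 + C2*erfi(sqrt(21)*z/3)


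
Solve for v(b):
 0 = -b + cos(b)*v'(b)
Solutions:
 v(b) = C1 + Integral(b/cos(b), b)


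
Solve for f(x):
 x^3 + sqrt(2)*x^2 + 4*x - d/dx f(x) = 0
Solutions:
 f(x) = C1 + x^4/4 + sqrt(2)*x^3/3 + 2*x^2


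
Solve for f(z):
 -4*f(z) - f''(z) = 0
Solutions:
 f(z) = C1*sin(2*z) + C2*cos(2*z)


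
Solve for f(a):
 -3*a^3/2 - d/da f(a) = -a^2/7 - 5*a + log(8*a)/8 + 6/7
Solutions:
 f(a) = C1 - 3*a^4/8 + a^3/21 + 5*a^2/2 - a*log(a)/8 - 41*a/56 - 3*a*log(2)/8


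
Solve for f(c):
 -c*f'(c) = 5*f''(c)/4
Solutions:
 f(c) = C1 + C2*erf(sqrt(10)*c/5)


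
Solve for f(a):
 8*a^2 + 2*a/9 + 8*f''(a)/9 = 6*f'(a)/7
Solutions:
 f(a) = C1 + C2*exp(27*a/28) + 28*a^3/9 + 1589*a^2/162 + 44492*a/2187


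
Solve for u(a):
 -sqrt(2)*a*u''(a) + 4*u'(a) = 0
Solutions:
 u(a) = C1 + C2*a^(1 + 2*sqrt(2))


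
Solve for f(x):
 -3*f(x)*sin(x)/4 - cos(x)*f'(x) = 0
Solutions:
 f(x) = C1*cos(x)^(3/4)


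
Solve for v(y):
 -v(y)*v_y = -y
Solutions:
 v(y) = -sqrt(C1 + y^2)
 v(y) = sqrt(C1 + y^2)


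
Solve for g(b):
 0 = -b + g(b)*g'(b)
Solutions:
 g(b) = -sqrt(C1 + b^2)
 g(b) = sqrt(C1 + b^2)


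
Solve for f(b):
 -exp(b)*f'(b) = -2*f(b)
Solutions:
 f(b) = C1*exp(-2*exp(-b))


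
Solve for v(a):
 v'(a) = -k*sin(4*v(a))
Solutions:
 v(a) = -acos((-C1 - exp(8*a*k))/(C1 - exp(8*a*k)))/4 + pi/2
 v(a) = acos((-C1 - exp(8*a*k))/(C1 - exp(8*a*k)))/4


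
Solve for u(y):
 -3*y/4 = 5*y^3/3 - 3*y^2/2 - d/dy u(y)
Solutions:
 u(y) = C1 + 5*y^4/12 - y^3/2 + 3*y^2/8


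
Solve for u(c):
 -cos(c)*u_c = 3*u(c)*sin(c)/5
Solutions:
 u(c) = C1*cos(c)^(3/5)


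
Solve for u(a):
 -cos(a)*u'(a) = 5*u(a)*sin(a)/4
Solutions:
 u(a) = C1*cos(a)^(5/4)


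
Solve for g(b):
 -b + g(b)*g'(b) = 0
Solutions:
 g(b) = -sqrt(C1 + b^2)
 g(b) = sqrt(C1 + b^2)


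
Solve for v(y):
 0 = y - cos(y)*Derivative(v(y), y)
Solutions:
 v(y) = C1 + Integral(y/cos(y), y)


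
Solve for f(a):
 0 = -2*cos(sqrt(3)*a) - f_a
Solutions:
 f(a) = C1 - 2*sqrt(3)*sin(sqrt(3)*a)/3


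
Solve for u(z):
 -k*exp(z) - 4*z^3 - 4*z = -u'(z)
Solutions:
 u(z) = C1 + k*exp(z) + z^4 + 2*z^2


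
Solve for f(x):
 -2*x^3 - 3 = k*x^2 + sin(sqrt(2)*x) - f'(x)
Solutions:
 f(x) = C1 + k*x^3/3 + x^4/2 + 3*x - sqrt(2)*cos(sqrt(2)*x)/2


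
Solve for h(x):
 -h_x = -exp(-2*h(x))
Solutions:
 h(x) = log(-sqrt(C1 + 2*x))
 h(x) = log(C1 + 2*x)/2


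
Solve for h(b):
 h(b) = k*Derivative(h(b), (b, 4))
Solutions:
 h(b) = C1*exp(-b*(1/k)^(1/4)) + C2*exp(b*(1/k)^(1/4)) + C3*exp(-I*b*(1/k)^(1/4)) + C4*exp(I*b*(1/k)^(1/4))


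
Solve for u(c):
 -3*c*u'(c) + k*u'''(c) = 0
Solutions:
 u(c) = C1 + Integral(C2*airyai(3^(1/3)*c*(1/k)^(1/3)) + C3*airybi(3^(1/3)*c*(1/k)^(1/3)), c)


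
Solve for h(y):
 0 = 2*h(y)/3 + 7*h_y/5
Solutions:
 h(y) = C1*exp(-10*y/21)


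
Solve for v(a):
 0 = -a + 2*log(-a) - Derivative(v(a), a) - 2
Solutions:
 v(a) = C1 - a^2/2 + 2*a*log(-a) - 4*a


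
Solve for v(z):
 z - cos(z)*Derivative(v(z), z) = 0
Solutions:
 v(z) = C1 + Integral(z/cos(z), z)


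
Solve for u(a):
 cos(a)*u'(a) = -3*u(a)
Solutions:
 u(a) = C1*(sin(a) - 1)^(3/2)/(sin(a) + 1)^(3/2)


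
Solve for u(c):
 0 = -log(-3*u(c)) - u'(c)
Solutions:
 Integral(1/(log(-_y) + log(3)), (_y, u(c))) = C1 - c


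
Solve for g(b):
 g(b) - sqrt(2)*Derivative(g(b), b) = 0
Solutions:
 g(b) = C1*exp(sqrt(2)*b/2)


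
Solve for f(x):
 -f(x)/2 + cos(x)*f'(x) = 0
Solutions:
 f(x) = C1*(sin(x) + 1)^(1/4)/(sin(x) - 1)^(1/4)


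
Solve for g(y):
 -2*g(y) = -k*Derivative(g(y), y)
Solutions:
 g(y) = C1*exp(2*y/k)


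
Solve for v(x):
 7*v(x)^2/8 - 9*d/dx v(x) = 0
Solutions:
 v(x) = -72/(C1 + 7*x)


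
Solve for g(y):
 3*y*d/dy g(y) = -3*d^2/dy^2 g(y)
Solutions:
 g(y) = C1 + C2*erf(sqrt(2)*y/2)


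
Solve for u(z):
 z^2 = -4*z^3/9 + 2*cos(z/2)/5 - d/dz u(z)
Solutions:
 u(z) = C1 - z^4/9 - z^3/3 + 4*sin(z/2)/5


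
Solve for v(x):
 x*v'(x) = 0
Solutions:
 v(x) = C1


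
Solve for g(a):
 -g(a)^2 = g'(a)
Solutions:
 g(a) = 1/(C1 + a)


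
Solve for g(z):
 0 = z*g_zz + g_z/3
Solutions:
 g(z) = C1 + C2*z^(2/3)


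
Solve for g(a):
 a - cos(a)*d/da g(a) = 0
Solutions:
 g(a) = C1 + Integral(a/cos(a), a)


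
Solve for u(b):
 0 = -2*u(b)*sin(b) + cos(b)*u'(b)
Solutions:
 u(b) = C1/cos(b)^2


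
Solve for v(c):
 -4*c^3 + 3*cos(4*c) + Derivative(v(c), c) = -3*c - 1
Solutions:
 v(c) = C1 + c^4 - 3*c^2/2 - c - 3*sin(4*c)/4


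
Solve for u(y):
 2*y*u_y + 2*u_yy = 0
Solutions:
 u(y) = C1 + C2*erf(sqrt(2)*y/2)


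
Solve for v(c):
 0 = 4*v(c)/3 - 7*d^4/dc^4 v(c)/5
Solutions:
 v(c) = C1*exp(-sqrt(2)*21^(3/4)*5^(1/4)*c/21) + C2*exp(sqrt(2)*21^(3/4)*5^(1/4)*c/21) + C3*sin(sqrt(2)*21^(3/4)*5^(1/4)*c/21) + C4*cos(sqrt(2)*21^(3/4)*5^(1/4)*c/21)


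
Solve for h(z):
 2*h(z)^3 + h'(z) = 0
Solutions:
 h(z) = -sqrt(2)*sqrt(-1/(C1 - 2*z))/2
 h(z) = sqrt(2)*sqrt(-1/(C1 - 2*z))/2


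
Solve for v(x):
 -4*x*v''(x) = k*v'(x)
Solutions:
 v(x) = C1 + x^(1 - re(k)/4)*(C2*sin(log(x)*Abs(im(k))/4) + C3*cos(log(x)*im(k)/4))


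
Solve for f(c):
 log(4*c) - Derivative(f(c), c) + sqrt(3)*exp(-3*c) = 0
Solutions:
 f(c) = C1 + c*log(c) + c*(-1 + 2*log(2)) - sqrt(3)*exp(-3*c)/3


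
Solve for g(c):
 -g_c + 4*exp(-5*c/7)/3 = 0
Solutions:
 g(c) = C1 - 28*exp(-5*c/7)/15


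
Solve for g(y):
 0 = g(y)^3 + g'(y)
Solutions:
 g(y) = -sqrt(2)*sqrt(-1/(C1 - y))/2
 g(y) = sqrt(2)*sqrt(-1/(C1 - y))/2


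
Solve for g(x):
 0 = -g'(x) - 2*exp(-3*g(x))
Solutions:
 g(x) = log(C1 - 6*x)/3
 g(x) = log((-3^(1/3) - 3^(5/6)*I)*(C1 - 2*x)^(1/3)/2)
 g(x) = log((-3^(1/3) + 3^(5/6)*I)*(C1 - 2*x)^(1/3)/2)


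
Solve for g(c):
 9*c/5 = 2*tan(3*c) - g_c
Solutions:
 g(c) = C1 - 9*c^2/10 - 2*log(cos(3*c))/3


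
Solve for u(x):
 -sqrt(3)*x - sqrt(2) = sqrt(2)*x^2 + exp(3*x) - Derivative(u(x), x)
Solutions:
 u(x) = C1 + sqrt(2)*x^3/3 + sqrt(3)*x^2/2 + sqrt(2)*x + exp(3*x)/3


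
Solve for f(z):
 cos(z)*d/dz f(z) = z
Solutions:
 f(z) = C1 + Integral(z/cos(z), z)


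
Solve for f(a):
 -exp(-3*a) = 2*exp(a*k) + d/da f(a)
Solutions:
 f(a) = C1 + exp(-3*a)/3 - 2*exp(a*k)/k


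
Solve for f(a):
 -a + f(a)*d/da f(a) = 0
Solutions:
 f(a) = -sqrt(C1 + a^2)
 f(a) = sqrt(C1 + a^2)


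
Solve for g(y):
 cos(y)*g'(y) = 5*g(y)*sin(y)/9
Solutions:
 g(y) = C1/cos(y)^(5/9)


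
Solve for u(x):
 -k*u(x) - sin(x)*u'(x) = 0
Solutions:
 u(x) = C1*exp(k*(-log(cos(x) - 1) + log(cos(x) + 1))/2)


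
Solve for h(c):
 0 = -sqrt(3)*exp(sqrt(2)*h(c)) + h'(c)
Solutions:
 h(c) = sqrt(2)*(2*log(-1/(C1 + sqrt(3)*c)) - log(2))/4


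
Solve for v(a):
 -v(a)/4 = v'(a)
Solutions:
 v(a) = C1*exp(-a/4)


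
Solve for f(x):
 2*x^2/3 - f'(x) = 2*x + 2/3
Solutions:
 f(x) = C1 + 2*x^3/9 - x^2 - 2*x/3


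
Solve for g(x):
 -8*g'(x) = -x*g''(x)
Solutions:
 g(x) = C1 + C2*x^9


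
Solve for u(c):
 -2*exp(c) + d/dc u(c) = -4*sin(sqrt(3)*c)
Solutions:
 u(c) = C1 + 2*exp(c) + 4*sqrt(3)*cos(sqrt(3)*c)/3


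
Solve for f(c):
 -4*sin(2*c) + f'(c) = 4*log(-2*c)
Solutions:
 f(c) = C1 + 4*c*log(-c) - 4*c + 4*c*log(2) - 2*cos(2*c)


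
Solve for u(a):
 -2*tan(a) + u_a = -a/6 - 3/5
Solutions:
 u(a) = C1 - a^2/12 - 3*a/5 - 2*log(cos(a))


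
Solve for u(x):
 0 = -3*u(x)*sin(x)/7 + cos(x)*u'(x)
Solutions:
 u(x) = C1/cos(x)^(3/7)


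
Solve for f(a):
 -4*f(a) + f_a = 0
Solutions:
 f(a) = C1*exp(4*a)


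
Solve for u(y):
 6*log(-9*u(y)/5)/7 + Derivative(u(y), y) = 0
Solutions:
 7*Integral(1/(log(-_y) - log(5) + 2*log(3)), (_y, u(y)))/6 = C1 - y


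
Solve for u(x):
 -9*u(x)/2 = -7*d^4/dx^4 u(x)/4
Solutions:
 u(x) = C1*exp(-2^(1/4)*sqrt(3)*7^(3/4)*x/7) + C2*exp(2^(1/4)*sqrt(3)*7^(3/4)*x/7) + C3*sin(2^(1/4)*sqrt(3)*7^(3/4)*x/7) + C4*cos(2^(1/4)*sqrt(3)*7^(3/4)*x/7)


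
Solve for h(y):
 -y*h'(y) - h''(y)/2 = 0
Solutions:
 h(y) = C1 + C2*erf(y)


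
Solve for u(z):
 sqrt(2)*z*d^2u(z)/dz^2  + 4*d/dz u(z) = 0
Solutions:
 u(z) = C1 + C2*z^(1 - 2*sqrt(2))


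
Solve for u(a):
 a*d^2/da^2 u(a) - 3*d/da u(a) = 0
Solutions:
 u(a) = C1 + C2*a^4


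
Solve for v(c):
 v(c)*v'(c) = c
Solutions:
 v(c) = -sqrt(C1 + c^2)
 v(c) = sqrt(C1 + c^2)


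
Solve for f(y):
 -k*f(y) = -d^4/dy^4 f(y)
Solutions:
 f(y) = C1*exp(-k^(1/4)*y) + C2*exp(k^(1/4)*y) + C3*exp(-I*k^(1/4)*y) + C4*exp(I*k^(1/4)*y)


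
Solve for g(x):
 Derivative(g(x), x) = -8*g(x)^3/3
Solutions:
 g(x) = -sqrt(6)*sqrt(-1/(C1 - 8*x))/2
 g(x) = sqrt(6)*sqrt(-1/(C1 - 8*x))/2


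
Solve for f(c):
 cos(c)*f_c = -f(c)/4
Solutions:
 f(c) = C1*(sin(c) - 1)^(1/8)/(sin(c) + 1)^(1/8)


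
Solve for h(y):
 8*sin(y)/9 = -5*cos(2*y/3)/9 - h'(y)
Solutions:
 h(y) = C1 - 5*sin(2*y/3)/6 + 8*cos(y)/9


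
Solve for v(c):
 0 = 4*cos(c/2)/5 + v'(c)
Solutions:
 v(c) = C1 - 8*sin(c/2)/5


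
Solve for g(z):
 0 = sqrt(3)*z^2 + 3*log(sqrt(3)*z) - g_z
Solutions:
 g(z) = C1 + sqrt(3)*z^3/3 + 3*z*log(z) - 3*z + 3*z*log(3)/2


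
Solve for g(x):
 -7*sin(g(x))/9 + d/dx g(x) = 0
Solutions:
 -7*x/9 + log(cos(g(x)) - 1)/2 - log(cos(g(x)) + 1)/2 = C1


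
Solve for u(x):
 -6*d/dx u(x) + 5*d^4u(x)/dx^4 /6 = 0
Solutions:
 u(x) = C1 + C4*exp(30^(2/3)*x/5) + (C2*sin(3*10^(2/3)*3^(1/6)*x/10) + C3*cos(3*10^(2/3)*3^(1/6)*x/10))*exp(-30^(2/3)*x/10)


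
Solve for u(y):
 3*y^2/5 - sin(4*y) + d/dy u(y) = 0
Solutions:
 u(y) = C1 - y^3/5 - cos(4*y)/4


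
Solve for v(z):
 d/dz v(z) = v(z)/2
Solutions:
 v(z) = C1*exp(z/2)


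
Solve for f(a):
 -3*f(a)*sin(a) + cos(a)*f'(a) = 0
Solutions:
 f(a) = C1/cos(a)^3


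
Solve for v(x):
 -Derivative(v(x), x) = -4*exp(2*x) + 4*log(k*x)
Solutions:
 v(x) = C1 - 4*x*log(k*x) + 4*x + 2*exp(2*x)


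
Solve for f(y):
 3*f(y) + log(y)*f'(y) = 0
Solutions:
 f(y) = C1*exp(-3*li(y))


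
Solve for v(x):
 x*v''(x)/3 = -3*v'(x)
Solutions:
 v(x) = C1 + C2/x^8


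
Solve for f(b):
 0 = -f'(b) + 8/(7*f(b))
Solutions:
 f(b) = -sqrt(C1 + 112*b)/7
 f(b) = sqrt(C1 + 112*b)/7


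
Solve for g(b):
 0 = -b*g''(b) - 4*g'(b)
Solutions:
 g(b) = C1 + C2/b^3


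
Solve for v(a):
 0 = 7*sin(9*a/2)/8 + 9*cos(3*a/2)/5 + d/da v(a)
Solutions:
 v(a) = C1 - 6*sin(3*a/2)/5 + 7*cos(9*a/2)/36


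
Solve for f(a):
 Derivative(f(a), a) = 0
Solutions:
 f(a) = C1


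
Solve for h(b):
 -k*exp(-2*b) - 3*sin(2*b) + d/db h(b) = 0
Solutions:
 h(b) = C1 - k*exp(-2*b)/2 - 3*cos(2*b)/2


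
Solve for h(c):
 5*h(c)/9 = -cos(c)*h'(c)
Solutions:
 h(c) = C1*(sin(c) - 1)^(5/18)/(sin(c) + 1)^(5/18)


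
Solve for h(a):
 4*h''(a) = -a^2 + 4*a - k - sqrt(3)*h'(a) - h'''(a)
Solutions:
 h(a) = C1 + C2*exp(a*(-2 + sqrt(4 - sqrt(3)))) + C3*exp(-a*(sqrt(4 - sqrt(3)) + 2)) - sqrt(3)*a^3/9 + 2*sqrt(3)*a^2/3 + 4*a^2/3 - sqrt(3)*a*k/3 - 32*sqrt(3)*a/9 - 14*a/3


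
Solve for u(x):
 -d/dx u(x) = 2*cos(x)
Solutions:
 u(x) = C1 - 2*sin(x)


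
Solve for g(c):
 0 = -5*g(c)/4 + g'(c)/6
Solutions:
 g(c) = C1*exp(15*c/2)


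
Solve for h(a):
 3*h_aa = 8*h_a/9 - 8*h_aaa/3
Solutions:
 h(a) = C1 + C2*exp(a*(-27 + sqrt(1497))/48) + C3*exp(-a*(27 + sqrt(1497))/48)


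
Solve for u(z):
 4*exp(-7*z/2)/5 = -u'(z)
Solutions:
 u(z) = C1 + 8*exp(-7*z/2)/35


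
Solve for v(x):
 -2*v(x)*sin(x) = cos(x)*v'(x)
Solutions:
 v(x) = C1*cos(x)^2


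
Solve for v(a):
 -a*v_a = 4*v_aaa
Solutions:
 v(a) = C1 + Integral(C2*airyai(-2^(1/3)*a/2) + C3*airybi(-2^(1/3)*a/2), a)


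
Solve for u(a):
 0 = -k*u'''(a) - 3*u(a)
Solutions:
 u(a) = C1*exp(3^(1/3)*a*(-1/k)^(1/3)) + C2*exp(a*(-1/k)^(1/3)*(-3^(1/3) + 3^(5/6)*I)/2) + C3*exp(-a*(-1/k)^(1/3)*(3^(1/3) + 3^(5/6)*I)/2)


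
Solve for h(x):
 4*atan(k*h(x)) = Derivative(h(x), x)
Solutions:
 Integral(1/atan(_y*k), (_y, h(x))) = C1 + 4*x


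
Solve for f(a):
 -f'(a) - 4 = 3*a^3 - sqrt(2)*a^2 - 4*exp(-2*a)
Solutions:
 f(a) = C1 - 3*a^4/4 + sqrt(2)*a^3/3 - 4*a - 2*exp(-2*a)


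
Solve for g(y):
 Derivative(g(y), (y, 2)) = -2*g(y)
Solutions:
 g(y) = C1*sin(sqrt(2)*y) + C2*cos(sqrt(2)*y)


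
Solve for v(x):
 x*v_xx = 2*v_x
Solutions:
 v(x) = C1 + C2*x^3


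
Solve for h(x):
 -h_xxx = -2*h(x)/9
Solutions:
 h(x) = C3*exp(6^(1/3)*x/3) + (C1*sin(2^(1/3)*3^(5/6)*x/6) + C2*cos(2^(1/3)*3^(5/6)*x/6))*exp(-6^(1/3)*x/6)


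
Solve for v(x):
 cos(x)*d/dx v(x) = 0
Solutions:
 v(x) = C1


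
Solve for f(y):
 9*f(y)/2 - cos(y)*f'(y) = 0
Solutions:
 f(y) = C1*(sin(y) + 1)^(1/4)*(sin(y)^2 + 2*sin(y) + 1)/((sin(y) - 1)^(1/4)*(sin(y)^2 - 2*sin(y) + 1))


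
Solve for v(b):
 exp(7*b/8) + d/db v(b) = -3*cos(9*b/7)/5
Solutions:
 v(b) = C1 - 8*exp(7*b/8)/7 - 7*sin(9*b/7)/15


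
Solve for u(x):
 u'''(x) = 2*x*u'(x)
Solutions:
 u(x) = C1 + Integral(C2*airyai(2^(1/3)*x) + C3*airybi(2^(1/3)*x), x)


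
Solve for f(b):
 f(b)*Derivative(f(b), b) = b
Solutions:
 f(b) = -sqrt(C1 + b^2)
 f(b) = sqrt(C1 + b^2)


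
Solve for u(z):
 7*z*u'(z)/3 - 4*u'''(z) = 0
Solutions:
 u(z) = C1 + Integral(C2*airyai(126^(1/3)*z/6) + C3*airybi(126^(1/3)*z/6), z)


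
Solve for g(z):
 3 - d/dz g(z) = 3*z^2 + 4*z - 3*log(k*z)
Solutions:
 g(z) = C1 - z^3 - 2*z^2 + 3*z*log(k*z)


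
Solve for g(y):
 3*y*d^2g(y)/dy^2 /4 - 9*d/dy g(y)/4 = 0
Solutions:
 g(y) = C1 + C2*y^4


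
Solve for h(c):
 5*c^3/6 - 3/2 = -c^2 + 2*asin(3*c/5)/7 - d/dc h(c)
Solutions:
 h(c) = C1 - 5*c^4/24 - c^3/3 + 2*c*asin(3*c/5)/7 + 3*c/2 + 2*sqrt(25 - 9*c^2)/21


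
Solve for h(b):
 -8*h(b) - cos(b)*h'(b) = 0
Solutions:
 h(b) = C1*(sin(b)^4 - 4*sin(b)^3 + 6*sin(b)^2 - 4*sin(b) + 1)/(sin(b)^4 + 4*sin(b)^3 + 6*sin(b)^2 + 4*sin(b) + 1)


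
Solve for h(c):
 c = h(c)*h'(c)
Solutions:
 h(c) = -sqrt(C1 + c^2)
 h(c) = sqrt(C1 + c^2)


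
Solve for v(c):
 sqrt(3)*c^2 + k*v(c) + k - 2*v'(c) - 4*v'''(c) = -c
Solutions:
 v(c) = C1*exp(c*(3^(1/3)*(-9*k + sqrt(3)*sqrt(27*k^2 + 8))^(1/3)/12 - 3^(5/6)*I*(-9*k + sqrt(3)*sqrt(27*k^2 + 8))^(1/3)/12 + 2/((-3^(1/3) + 3^(5/6)*I)*(-9*k + sqrt(3)*sqrt(27*k^2 + 8))^(1/3)))) + C2*exp(c*(3^(1/3)*(-9*k + sqrt(3)*sqrt(27*k^2 + 8))^(1/3)/12 + 3^(5/6)*I*(-9*k + sqrt(3)*sqrt(27*k^2 + 8))^(1/3)/12 - 2/((3^(1/3) + 3^(5/6)*I)*(-9*k + sqrt(3)*sqrt(27*k^2 + 8))^(1/3)))) + C3*exp(3^(1/3)*c*(-(-9*k + sqrt(3)*sqrt(27*k^2 + 8))^(1/3) + 2*3^(1/3)/(-9*k + sqrt(3)*sqrt(27*k^2 + 8))^(1/3))/6) - sqrt(3)*c^2/k - c/k - 4*sqrt(3)*c/k^2 - 1 - 2/k^2 - 8*sqrt(3)/k^3


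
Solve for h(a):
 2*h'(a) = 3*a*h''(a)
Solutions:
 h(a) = C1 + C2*a^(5/3)


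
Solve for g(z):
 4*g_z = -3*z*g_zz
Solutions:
 g(z) = C1 + C2/z^(1/3)


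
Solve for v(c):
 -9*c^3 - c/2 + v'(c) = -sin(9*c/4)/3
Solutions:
 v(c) = C1 + 9*c^4/4 + c^2/4 + 4*cos(9*c/4)/27


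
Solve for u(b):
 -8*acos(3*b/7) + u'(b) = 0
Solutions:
 u(b) = C1 + 8*b*acos(3*b/7) - 8*sqrt(49 - 9*b^2)/3


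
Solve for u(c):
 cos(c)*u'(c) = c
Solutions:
 u(c) = C1 + Integral(c/cos(c), c)


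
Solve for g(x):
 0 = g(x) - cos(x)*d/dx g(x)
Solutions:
 g(x) = C1*sqrt(sin(x) + 1)/sqrt(sin(x) - 1)


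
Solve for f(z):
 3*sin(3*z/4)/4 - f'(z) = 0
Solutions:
 f(z) = C1 - cos(3*z/4)


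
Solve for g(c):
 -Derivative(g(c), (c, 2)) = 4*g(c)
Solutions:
 g(c) = C1*sin(2*c) + C2*cos(2*c)


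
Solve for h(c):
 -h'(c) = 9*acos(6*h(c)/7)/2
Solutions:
 Integral(1/acos(6*_y/7), (_y, h(c))) = C1 - 9*c/2


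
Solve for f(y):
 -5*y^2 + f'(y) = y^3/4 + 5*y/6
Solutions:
 f(y) = C1 + y^4/16 + 5*y^3/3 + 5*y^2/12


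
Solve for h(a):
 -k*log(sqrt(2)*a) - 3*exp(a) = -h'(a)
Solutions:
 h(a) = C1 + a*k*log(a) + a*k*(-1 + log(2)/2) + 3*exp(a)


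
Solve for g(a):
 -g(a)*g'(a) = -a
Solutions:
 g(a) = -sqrt(C1 + a^2)
 g(a) = sqrt(C1 + a^2)


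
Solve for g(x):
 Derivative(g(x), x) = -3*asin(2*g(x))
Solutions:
 Integral(1/asin(2*_y), (_y, g(x))) = C1 - 3*x


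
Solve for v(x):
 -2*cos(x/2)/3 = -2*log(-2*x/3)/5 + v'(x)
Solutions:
 v(x) = C1 + 2*x*log(-x)/5 - 2*x*log(3)/5 - 2*x/5 + 2*x*log(2)/5 - 4*sin(x/2)/3


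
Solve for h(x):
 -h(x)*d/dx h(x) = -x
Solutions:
 h(x) = -sqrt(C1 + x^2)
 h(x) = sqrt(C1 + x^2)


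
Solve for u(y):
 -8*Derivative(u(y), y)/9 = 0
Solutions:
 u(y) = C1


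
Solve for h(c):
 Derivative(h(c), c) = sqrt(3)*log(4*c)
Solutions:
 h(c) = C1 + sqrt(3)*c*log(c) - sqrt(3)*c + 2*sqrt(3)*c*log(2)


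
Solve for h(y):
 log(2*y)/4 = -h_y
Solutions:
 h(y) = C1 - y*log(y)/4 - y*log(2)/4 + y/4


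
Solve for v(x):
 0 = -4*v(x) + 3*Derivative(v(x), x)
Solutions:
 v(x) = C1*exp(4*x/3)


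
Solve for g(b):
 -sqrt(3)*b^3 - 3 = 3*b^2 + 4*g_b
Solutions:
 g(b) = C1 - sqrt(3)*b^4/16 - b^3/4 - 3*b/4


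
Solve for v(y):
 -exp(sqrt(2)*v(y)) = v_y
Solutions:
 v(y) = sqrt(2)*(2*log(1/(C1 + y)) - log(2))/4


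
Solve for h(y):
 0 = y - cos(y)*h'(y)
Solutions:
 h(y) = C1 + Integral(y/cos(y), y)


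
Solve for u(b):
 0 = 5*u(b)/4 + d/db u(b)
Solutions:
 u(b) = C1*exp(-5*b/4)


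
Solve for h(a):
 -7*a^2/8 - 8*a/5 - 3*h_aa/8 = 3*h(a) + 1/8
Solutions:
 h(a) = C1*sin(2*sqrt(2)*a) + C2*cos(2*sqrt(2)*a) - 7*a^2/24 - 8*a/15 + 1/32


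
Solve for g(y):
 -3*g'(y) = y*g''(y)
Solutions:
 g(y) = C1 + C2/y^2


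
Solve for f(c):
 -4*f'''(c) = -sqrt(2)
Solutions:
 f(c) = C1 + C2*c + C3*c^2 + sqrt(2)*c^3/24


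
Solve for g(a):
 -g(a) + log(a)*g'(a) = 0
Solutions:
 g(a) = C1*exp(li(a))


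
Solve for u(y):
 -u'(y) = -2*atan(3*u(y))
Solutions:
 Integral(1/atan(3*_y), (_y, u(y))) = C1 + 2*y


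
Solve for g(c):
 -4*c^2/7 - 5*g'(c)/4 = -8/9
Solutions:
 g(c) = C1 - 16*c^3/105 + 32*c/45


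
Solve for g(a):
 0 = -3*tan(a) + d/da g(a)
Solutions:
 g(a) = C1 - 3*log(cos(a))


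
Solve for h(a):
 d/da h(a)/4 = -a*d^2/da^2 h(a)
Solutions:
 h(a) = C1 + C2*a^(3/4)


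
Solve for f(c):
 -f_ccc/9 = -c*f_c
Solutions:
 f(c) = C1 + Integral(C2*airyai(3^(2/3)*c) + C3*airybi(3^(2/3)*c), c)


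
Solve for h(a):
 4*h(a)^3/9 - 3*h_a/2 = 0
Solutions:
 h(a) = -3*sqrt(6)*sqrt(-1/(C1 + 8*a))/2
 h(a) = 3*sqrt(6)*sqrt(-1/(C1 + 8*a))/2


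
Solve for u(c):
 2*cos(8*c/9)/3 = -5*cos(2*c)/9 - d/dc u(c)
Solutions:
 u(c) = C1 - 3*sin(8*c/9)/4 - 5*sin(2*c)/18


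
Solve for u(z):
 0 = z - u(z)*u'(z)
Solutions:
 u(z) = -sqrt(C1 + z^2)
 u(z) = sqrt(C1 + z^2)


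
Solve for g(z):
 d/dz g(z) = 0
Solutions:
 g(z) = C1


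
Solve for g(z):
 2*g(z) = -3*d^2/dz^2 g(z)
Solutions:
 g(z) = C1*sin(sqrt(6)*z/3) + C2*cos(sqrt(6)*z/3)


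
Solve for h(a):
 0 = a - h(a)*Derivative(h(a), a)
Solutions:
 h(a) = -sqrt(C1 + a^2)
 h(a) = sqrt(C1 + a^2)


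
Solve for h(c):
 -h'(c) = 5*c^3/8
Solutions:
 h(c) = C1 - 5*c^4/32


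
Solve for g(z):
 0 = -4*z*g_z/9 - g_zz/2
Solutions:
 g(z) = C1 + C2*erf(2*z/3)


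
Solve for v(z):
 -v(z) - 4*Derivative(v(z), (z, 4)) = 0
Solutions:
 v(z) = (C1*sin(z/2) + C2*cos(z/2))*exp(-z/2) + (C3*sin(z/2) + C4*cos(z/2))*exp(z/2)


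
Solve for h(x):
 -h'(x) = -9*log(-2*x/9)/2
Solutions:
 h(x) = C1 + 9*x*log(-x)/2 + x*(-9*log(3) - 9/2 + 9*log(2)/2)


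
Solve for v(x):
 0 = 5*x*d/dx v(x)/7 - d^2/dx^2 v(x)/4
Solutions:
 v(x) = C1 + C2*erfi(sqrt(70)*x/7)


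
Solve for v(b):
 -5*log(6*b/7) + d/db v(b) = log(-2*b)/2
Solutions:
 v(b) = C1 + 11*b*log(b)/2 + b*(-5*log(7) - 11/2 + log(2)/2 + 5*log(6) + I*pi/2)


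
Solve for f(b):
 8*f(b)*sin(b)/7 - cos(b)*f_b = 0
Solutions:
 f(b) = C1/cos(b)^(8/7)


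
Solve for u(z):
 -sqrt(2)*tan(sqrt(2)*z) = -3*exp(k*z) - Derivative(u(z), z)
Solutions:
 u(z) = C1 - 3*Piecewise((exp(k*z)/k, Ne(k, 0)), (z, True)) - log(cos(sqrt(2)*z))


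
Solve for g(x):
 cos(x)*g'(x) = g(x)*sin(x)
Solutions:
 g(x) = C1/cos(x)


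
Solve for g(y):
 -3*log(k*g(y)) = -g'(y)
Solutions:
 li(k*g(y))/k = C1 + 3*y


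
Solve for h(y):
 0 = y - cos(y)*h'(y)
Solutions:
 h(y) = C1 + Integral(y/cos(y), y)


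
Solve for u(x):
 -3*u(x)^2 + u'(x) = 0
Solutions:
 u(x) = -1/(C1 + 3*x)


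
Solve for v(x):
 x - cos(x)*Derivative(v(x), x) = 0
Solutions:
 v(x) = C1 + Integral(x/cos(x), x)


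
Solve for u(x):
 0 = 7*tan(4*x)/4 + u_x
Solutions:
 u(x) = C1 + 7*log(cos(4*x))/16


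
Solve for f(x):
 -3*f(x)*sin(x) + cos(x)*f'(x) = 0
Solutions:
 f(x) = C1/cos(x)^3


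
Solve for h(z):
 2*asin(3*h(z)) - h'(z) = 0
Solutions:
 Integral(1/asin(3*_y), (_y, h(z))) = C1 + 2*z


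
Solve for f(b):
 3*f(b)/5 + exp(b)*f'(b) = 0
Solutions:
 f(b) = C1*exp(3*exp(-b)/5)


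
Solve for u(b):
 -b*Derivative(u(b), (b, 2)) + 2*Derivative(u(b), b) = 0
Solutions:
 u(b) = C1 + C2*b^3


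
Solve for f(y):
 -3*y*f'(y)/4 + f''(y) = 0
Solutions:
 f(y) = C1 + C2*erfi(sqrt(6)*y/4)


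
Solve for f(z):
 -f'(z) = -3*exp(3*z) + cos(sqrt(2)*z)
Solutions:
 f(z) = C1 + exp(3*z) - sqrt(2)*sin(sqrt(2)*z)/2


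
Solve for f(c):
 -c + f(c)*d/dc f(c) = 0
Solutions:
 f(c) = -sqrt(C1 + c^2)
 f(c) = sqrt(C1 + c^2)


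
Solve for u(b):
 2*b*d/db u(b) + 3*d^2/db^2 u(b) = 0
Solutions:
 u(b) = C1 + C2*erf(sqrt(3)*b/3)


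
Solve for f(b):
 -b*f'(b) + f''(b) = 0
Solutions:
 f(b) = C1 + C2*erfi(sqrt(2)*b/2)


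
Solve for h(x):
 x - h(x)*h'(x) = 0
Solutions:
 h(x) = -sqrt(C1 + x^2)
 h(x) = sqrt(C1 + x^2)


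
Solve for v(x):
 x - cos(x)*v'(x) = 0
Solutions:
 v(x) = C1 + Integral(x/cos(x), x)


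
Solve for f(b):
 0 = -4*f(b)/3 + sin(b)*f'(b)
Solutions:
 f(b) = C1*(cos(b) - 1)^(2/3)/(cos(b) + 1)^(2/3)


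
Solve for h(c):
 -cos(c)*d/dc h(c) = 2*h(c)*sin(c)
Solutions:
 h(c) = C1*cos(c)^2


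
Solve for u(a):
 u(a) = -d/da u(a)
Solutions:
 u(a) = C1*exp(-a)


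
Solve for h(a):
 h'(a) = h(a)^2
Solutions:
 h(a) = -1/(C1 + a)


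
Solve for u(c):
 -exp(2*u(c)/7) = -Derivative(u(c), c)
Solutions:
 u(c) = 7*log(-sqrt(-1/(C1 + c))) - 7*log(2) + 7*log(14)/2
 u(c) = 7*log(-1/(C1 + c))/2 - 7*log(2) + 7*log(14)/2


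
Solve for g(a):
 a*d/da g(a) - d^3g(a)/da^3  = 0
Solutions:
 g(a) = C1 + Integral(C2*airyai(a) + C3*airybi(a), a)


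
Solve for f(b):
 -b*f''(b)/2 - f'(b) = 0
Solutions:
 f(b) = C1 + C2/b


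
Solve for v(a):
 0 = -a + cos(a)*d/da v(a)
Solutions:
 v(a) = C1 + Integral(a/cos(a), a)


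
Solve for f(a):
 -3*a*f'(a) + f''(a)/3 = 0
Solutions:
 f(a) = C1 + C2*erfi(3*sqrt(2)*a/2)


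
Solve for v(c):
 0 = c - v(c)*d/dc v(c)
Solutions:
 v(c) = -sqrt(C1 + c^2)
 v(c) = sqrt(C1 + c^2)


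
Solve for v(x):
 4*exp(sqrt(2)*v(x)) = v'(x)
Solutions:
 v(x) = sqrt(2)*(2*log(-1/(C1 + 4*x)) - log(2))/4


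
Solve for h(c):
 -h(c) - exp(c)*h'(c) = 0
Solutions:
 h(c) = C1*exp(exp(-c))


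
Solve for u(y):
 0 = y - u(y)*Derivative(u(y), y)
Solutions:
 u(y) = -sqrt(C1 + y^2)
 u(y) = sqrt(C1 + y^2)


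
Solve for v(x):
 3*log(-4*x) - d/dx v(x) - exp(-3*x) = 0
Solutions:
 v(x) = C1 + 3*x*log(-x) + 3*x*(-1 + 2*log(2)) + exp(-3*x)/3


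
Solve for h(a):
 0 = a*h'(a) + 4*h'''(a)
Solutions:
 h(a) = C1 + Integral(C2*airyai(-2^(1/3)*a/2) + C3*airybi(-2^(1/3)*a/2), a)


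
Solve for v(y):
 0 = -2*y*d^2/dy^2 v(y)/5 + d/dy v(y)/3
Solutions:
 v(y) = C1 + C2*y^(11/6)


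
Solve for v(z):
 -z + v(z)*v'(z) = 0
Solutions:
 v(z) = -sqrt(C1 + z^2)
 v(z) = sqrt(C1 + z^2)


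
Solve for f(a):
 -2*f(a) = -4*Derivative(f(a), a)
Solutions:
 f(a) = C1*exp(a/2)


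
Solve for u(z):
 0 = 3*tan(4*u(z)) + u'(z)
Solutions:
 u(z) = -asin(C1*exp(-12*z))/4 + pi/4
 u(z) = asin(C1*exp(-12*z))/4


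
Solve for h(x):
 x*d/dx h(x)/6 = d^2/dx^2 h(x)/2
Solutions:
 h(x) = C1 + C2*erfi(sqrt(6)*x/6)


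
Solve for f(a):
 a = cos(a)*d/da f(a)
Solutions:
 f(a) = C1 + Integral(a/cos(a), a)


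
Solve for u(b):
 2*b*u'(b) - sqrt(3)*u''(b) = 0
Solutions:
 u(b) = C1 + C2*erfi(3^(3/4)*b/3)


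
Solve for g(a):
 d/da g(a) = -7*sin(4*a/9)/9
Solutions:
 g(a) = C1 + 7*cos(4*a/9)/4


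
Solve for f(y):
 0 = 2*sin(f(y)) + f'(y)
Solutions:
 f(y) = -acos((-C1 - exp(4*y))/(C1 - exp(4*y))) + 2*pi
 f(y) = acos((-C1 - exp(4*y))/(C1 - exp(4*y)))


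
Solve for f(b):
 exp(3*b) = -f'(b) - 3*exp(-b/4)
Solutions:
 f(b) = C1 - exp(3*b)/3 + 12*exp(-b/4)


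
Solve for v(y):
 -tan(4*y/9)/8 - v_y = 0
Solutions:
 v(y) = C1 + 9*log(cos(4*y/9))/32


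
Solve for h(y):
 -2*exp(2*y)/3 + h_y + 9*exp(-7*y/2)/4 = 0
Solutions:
 h(y) = C1 + exp(2*y)/3 + 9*exp(-7*y/2)/14


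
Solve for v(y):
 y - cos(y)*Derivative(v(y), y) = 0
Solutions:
 v(y) = C1 + Integral(y/cos(y), y)


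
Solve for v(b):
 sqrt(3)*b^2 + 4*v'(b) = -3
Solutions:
 v(b) = C1 - sqrt(3)*b^3/12 - 3*b/4


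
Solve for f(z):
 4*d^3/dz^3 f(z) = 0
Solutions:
 f(z) = C1 + C2*z + C3*z^2


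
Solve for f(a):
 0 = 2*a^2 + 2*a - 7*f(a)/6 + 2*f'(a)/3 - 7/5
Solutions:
 f(a) = C1*exp(7*a/4) + 12*a^2/7 + 180*a/49 + 1542/1715


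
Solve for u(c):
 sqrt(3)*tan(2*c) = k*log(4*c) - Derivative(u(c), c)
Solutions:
 u(c) = C1 + c*k*(log(c) - 1) + 2*c*k*log(2) + sqrt(3)*log(cos(2*c))/2


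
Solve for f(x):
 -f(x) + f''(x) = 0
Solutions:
 f(x) = C1*exp(-x) + C2*exp(x)


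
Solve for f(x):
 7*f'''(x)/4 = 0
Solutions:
 f(x) = C1 + C2*x + C3*x^2


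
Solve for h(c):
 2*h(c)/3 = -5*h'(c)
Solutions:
 h(c) = C1*exp(-2*c/15)


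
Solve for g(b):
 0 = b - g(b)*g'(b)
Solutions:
 g(b) = -sqrt(C1 + b^2)
 g(b) = sqrt(C1 + b^2)


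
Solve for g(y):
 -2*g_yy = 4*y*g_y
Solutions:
 g(y) = C1 + C2*erf(y)


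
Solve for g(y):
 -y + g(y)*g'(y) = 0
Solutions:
 g(y) = -sqrt(C1 + y^2)
 g(y) = sqrt(C1 + y^2)


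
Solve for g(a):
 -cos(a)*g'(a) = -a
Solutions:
 g(a) = C1 + Integral(a/cos(a), a)


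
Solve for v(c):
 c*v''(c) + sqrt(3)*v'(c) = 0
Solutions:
 v(c) = C1 + C2*c^(1 - sqrt(3))


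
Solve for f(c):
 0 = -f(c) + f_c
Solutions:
 f(c) = C1*exp(c)


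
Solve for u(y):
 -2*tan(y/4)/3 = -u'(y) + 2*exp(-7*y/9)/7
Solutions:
 u(y) = C1 + 4*log(tan(y/4)^2 + 1)/3 - 18*exp(-7*y/9)/49


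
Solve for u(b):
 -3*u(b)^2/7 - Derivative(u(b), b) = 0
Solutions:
 u(b) = 7/(C1 + 3*b)


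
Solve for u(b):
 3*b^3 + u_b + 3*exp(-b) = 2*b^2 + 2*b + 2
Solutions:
 u(b) = C1 - 3*b^4/4 + 2*b^3/3 + b^2 + 2*b + 3*exp(-b)


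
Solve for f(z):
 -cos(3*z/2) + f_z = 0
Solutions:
 f(z) = C1 + 2*sin(3*z/2)/3


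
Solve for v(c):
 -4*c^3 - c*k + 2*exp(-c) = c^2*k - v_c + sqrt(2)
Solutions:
 v(c) = C1 + c^4 + c^3*k/3 + c^2*k/2 + sqrt(2)*c + 2*exp(-c)


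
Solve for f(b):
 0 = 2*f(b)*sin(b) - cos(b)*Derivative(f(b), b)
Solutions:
 f(b) = C1/cos(b)^2


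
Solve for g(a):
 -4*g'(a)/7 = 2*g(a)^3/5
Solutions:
 g(a) = -sqrt(5)*sqrt(-1/(C1 - 7*a))
 g(a) = sqrt(5)*sqrt(-1/(C1 - 7*a))


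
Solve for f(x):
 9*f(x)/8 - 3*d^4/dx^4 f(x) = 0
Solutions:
 f(x) = C1*exp(-6^(1/4)*x/2) + C2*exp(6^(1/4)*x/2) + C3*sin(6^(1/4)*x/2) + C4*cos(6^(1/4)*x/2)


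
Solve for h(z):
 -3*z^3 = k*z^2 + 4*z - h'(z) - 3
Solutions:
 h(z) = C1 + k*z^3/3 + 3*z^4/4 + 2*z^2 - 3*z


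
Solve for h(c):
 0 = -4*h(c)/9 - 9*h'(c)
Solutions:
 h(c) = C1*exp(-4*c/81)


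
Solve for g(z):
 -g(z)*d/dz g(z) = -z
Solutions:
 g(z) = -sqrt(C1 + z^2)
 g(z) = sqrt(C1 + z^2)


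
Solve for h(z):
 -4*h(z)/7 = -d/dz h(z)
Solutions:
 h(z) = C1*exp(4*z/7)


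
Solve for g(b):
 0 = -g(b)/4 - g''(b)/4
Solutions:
 g(b) = C1*sin(b) + C2*cos(b)


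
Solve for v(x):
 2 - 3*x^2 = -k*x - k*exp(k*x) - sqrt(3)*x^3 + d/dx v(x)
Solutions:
 v(x) = C1 + k*x^2/2 + sqrt(3)*x^4/4 - x^3 + 2*x + exp(k*x)


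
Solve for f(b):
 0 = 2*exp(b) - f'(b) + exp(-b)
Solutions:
 f(b) = C1 + 3*sinh(b) + cosh(b)


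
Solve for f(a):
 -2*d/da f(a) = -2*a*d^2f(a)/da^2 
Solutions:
 f(a) = C1 + C2*a^2


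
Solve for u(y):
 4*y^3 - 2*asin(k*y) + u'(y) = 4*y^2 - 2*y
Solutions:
 u(y) = C1 - y^4 + 4*y^3/3 - y^2 + 2*Piecewise((y*asin(k*y) + sqrt(-k^2*y^2 + 1)/k, Ne(k, 0)), (0, True))


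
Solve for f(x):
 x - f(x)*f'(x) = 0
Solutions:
 f(x) = -sqrt(C1 + x^2)
 f(x) = sqrt(C1 + x^2)


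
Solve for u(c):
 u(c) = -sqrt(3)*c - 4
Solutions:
 u(c) = -sqrt(3)*c - 4


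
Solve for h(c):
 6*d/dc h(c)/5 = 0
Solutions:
 h(c) = C1


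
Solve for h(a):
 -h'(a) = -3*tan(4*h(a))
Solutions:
 h(a) = -asin(C1*exp(12*a))/4 + pi/4
 h(a) = asin(C1*exp(12*a))/4


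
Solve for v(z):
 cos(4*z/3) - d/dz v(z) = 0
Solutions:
 v(z) = C1 + 3*sin(4*z/3)/4
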